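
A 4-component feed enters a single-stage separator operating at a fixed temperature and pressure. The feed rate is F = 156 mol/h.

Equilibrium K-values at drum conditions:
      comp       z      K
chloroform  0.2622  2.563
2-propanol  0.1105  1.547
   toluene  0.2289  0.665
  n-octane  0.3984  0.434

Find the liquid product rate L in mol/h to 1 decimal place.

Material balance + equilibrium reduce to Σ zᵢ(Kᵢ−1)/(1+ψ(Kᵢ−1)) = 0.
g(0) = ΣzᵢKᵢ − 1 = 0.1681 and g(1) = 1 − Σzᵢ/Kᵢ = -0.4359, so a root lies in (0, 1).
Newton iteration, ψ⁰ = 0.5:
  ψ = 0.5000: g = -0.12910, g' = -0.5075 → ψ = 0.2456
  ψ = 0.2456: g = 0.00395, g' = -0.5628 → ψ = 0.2526
  ψ = 0.2526: g = 0.00001, g' = -0.5592 → ψ = 0.2527
Converged at ψ = 0.2527.
Then V = ψ·F = 0.2527·156 = 39.4 mol/h and L = F − V = 116.6 mol/h.

L = 116.6 mol/h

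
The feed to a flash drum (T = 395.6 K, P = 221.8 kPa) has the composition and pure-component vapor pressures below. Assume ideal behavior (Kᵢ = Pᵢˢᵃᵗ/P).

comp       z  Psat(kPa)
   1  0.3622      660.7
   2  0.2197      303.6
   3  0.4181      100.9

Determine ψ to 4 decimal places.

ψ = 0.6939

Raoult's law: Kᵢ = Pᵢˢᵃᵗ/P = Pᵢˢᵃᵗ/221.8.
  K_1 = 660.7/221.8 = 2.978810, K_2 = 303.6/221.8 = 1.368801, K_3 = 100.9/221.8 = 0.454914
Let ψ = V/F and solve Σ zᵢ(Kᵢ−1)/(1+ψ(Kᵢ−1)) = 0.
g(0) = ΣzᵢKᵢ − 1 = 0.5699 and g(1) = 1 − Σzᵢ/Kᵢ = -0.2012, so a root lies in (0, 1).
Newton iteration, ψ⁰ = 0.5:
  ψ = 0.5000: g = 0.11540, g' = -0.6144 → ψ = 0.6878
  ψ = 0.6878: g = 0.00359, g' = -0.5914 → ψ = 0.6939
Converged at ψ = 0.6939.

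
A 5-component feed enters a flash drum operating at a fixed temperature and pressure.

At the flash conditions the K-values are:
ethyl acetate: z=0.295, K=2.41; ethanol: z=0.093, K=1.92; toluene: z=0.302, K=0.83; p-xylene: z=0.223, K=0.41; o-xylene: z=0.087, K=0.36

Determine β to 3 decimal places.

β = 0.454

Rachford–Rice: g(β) = Σ zᵢ(Kᵢ−1)/(1+β(Kᵢ−1)) = 0.
g(0) = ΣzᵢKᵢ − 1 = 0.263 and g(1) = 1 − Σzᵢ/Kᵢ = -0.320, so a root lies in (0, 1).
Newton–Raphson from β = 0.51:
  β = 0.510: g = -0.0269, g' = -0.483 → β = 0.454
Converged at β = 0.454.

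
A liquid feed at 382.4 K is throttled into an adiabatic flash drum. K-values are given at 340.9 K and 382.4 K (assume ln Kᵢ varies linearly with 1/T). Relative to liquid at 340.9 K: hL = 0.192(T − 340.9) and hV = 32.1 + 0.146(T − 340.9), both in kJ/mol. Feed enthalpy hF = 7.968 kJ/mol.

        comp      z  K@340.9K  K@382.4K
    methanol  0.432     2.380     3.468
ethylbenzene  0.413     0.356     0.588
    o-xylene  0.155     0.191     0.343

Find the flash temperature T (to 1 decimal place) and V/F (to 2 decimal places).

T = 343.0 K, V/F = 0.24

Adiabatic flash: solve Rachford–Rice at each trial T, then check hF = ψ·hV(T) + (1−ψ)·hL(T).
  T = 340.9 K: K = (2.380, 0.356, 0.191), RR gives ψ = 0.214, H_out = 6.873 kJ/mol
  T = 382.4 K: K = (3.468, 0.588, 0.343), RR gives ψ = 0.649, H_out = 27.562 kJ/mol
  T = 361.6 K: K = (2.903, 0.464, 0.260), RR gives ψ = 0.426, H_out = 17.228 kJ/mol
  T = 351.2 K: K = (2.635, 0.408, 0.224), RR gives ψ = 0.322, H_out = 12.162 kJ/mol
  T = 346.0 K: K = (2.505, 0.381, 0.207), RR gives ψ = 0.269, H_out = 9.545 kJ/mol
  T = 343.4 K: K = (2.441, 0.368, 0.199), RR gives ψ = 0.241, H_out = 8.198 kJ/mol
  T = 342.1 K: K = (2.409, 0.362, 0.195), RR gives ψ = 0.227, H_out = 7.513 kJ/mol
Linear interpolation between T = 342.1 (H_out = 7.513) and T = 343.4 (H_out = 8.198) on hF = 7.968 gives T ≈ 343.0 K, at which ψ = 0.24.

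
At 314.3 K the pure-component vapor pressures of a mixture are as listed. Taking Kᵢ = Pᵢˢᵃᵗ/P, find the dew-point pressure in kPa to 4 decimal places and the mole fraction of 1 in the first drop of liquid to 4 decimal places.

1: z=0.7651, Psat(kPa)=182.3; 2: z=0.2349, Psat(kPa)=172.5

At the dew point ψ → 1, so Σzᵢ/Kᵢ = 1 with Kᵢ = Pᵢˢᵃᵗ/P ⇒ 1/P = Σzᵢ/Pᵢˢᵃᵗ.
1/P = 0.7651/182.3 + 0.2349/172.5 = 0.0055587 ⇒ P = 179.8992 kPa
xᵢ = zᵢP/Pᵢˢᵃᵗ ⇒ x_1 = 0.7651·179.8992/182.3 = 0.7550

Pdew = 179.8992 kPa, x_1 = 0.7550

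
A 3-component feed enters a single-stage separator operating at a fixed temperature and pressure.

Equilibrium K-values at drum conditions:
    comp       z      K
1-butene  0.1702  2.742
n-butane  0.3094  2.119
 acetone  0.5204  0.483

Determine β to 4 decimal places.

Let β = V/F and solve Σ zᵢ(Kᵢ−1)/(1+β(Kᵢ−1)) = 0.
g(0) = ΣzᵢKᵢ − 1 = 0.3737 and g(1) = 1 − Σzᵢ/Kᵢ = -0.2855, so a root lies in (0, 1).
Newton iteration, β⁰ = 0.32:
  β = 0.3200: g = 0.12292, g' = -0.6227 → β = 0.5174
  β = 0.5174: g = 0.00791, g' = -0.5575 → β = 0.5316
Converged at β = 0.5316.

β = 0.5316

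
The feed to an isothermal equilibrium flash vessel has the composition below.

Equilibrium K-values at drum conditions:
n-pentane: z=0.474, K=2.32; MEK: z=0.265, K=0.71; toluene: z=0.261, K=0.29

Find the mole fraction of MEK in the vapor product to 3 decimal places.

Rachford–Rice: g(V/F) = Σ zᵢ(Kᵢ−1)/(1+V/F(Kᵢ−1)) = 0.
g(0) = ΣzᵢKᵢ − 1 = 0.364 and g(1) = 1 − Σzᵢ/Kᵢ = -0.478, so a root lies in (0, 1).
Newton–Raphson from V/F = 0.47:
  V/F = 0.470: g = 0.0190, g' = -0.641 → V/F = 0.500
Converged at V/F = 0.500.
Compositions from xᵢ = zᵢ/(1+V/F(Kᵢ−1)), yᵢ = Kᵢxᵢ:
  n-pentane: x = 0.286, y = 0.663
  MEK: x = 0.310, y = 0.220
  toluene: x = 0.404, y = 0.117

y_MEK = 0.220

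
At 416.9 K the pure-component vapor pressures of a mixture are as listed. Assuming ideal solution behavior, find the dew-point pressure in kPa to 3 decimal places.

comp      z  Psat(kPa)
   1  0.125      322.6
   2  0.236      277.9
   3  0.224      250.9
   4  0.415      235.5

At the dew point ψ → 1, so Σzᵢ/Kᵢ = 1 with Kᵢ = Pᵢˢᵃᵗ/P ⇒ 1/P = Σzᵢ/Pᵢˢᵃᵗ.
1/P = 0.125/322.6 + 0.236/277.9 + 0.224/250.9 + 0.415/235.5 = 0.003892 ⇒ P = 256.957 kPa

Pdew = 256.957 kPa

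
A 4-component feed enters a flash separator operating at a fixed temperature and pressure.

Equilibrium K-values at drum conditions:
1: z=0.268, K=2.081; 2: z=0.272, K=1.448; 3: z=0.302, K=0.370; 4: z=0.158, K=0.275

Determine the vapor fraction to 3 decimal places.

Rachford–Rice: g(ψ) = Σ zᵢ(Kᵢ−1)/(1+ψ(Kᵢ−1)) = 0.
g(0) = ΣzᵢKᵢ − 1 = 0.107 and g(1) = 1 − Σzᵢ/Kᵢ = -0.707, so a root lies in (0, 1).
Newton iteration, ψ⁰ = 0.58:
  ψ = 0.580: g = -0.2227, g' = -0.698 → ψ = 0.261
  ψ = 0.261: g = -0.0338, g' = -0.532 → ψ = 0.197
Converged at ψ = 0.197.

ψ = 0.197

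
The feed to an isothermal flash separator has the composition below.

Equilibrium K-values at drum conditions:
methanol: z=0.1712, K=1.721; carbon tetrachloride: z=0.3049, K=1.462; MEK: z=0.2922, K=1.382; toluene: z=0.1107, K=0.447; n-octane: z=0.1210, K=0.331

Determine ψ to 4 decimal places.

Rachford–Rice: g(ψ) = Σ zᵢ(Kᵢ−1)/(1+ψ(Kᵢ−1)) = 0.
g(0) = ΣzᵢKᵢ − 1 = 0.2338 and g(1) = 1 − Σzᵢ/Kᵢ = -0.1327, so a root lies in (0, 1).
Iterate (Newton) starting at ψ = 0.5:
  ψ = 0.5000: g = 0.09263, g' = -0.3080 → ψ = 0.8007
  ψ = 0.8007: g = -0.01764, g' = -0.4557 → ψ = 0.7620
  ψ = 0.7620: g = -0.00062, g' = -0.4247 → ψ = 0.7605
Converged at ψ = 0.7605.

ψ = 0.7605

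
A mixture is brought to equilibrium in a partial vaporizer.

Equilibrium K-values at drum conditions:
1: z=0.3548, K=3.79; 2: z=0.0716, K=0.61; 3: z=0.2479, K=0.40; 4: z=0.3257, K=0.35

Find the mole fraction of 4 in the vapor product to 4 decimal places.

Iterate (Newton) starting at β = 0.5:
  β = 0.5000: g = -0.14749, g' = -0.9824 → β = 0.3499
  β = 0.3499: g = 0.00631, g' = -1.0953 → β = 0.3556
Converged at β = 0.3556.
Compositions from xᵢ = zᵢ/(1+β(Kᵢ−1)), yᵢ = Kᵢxᵢ:
  1: x = 0.1781, y = 0.6750
  2: x = 0.0831, y = 0.0507
  3: x = 0.3151, y = 0.1261
  4: x = 0.4236, y = 0.1483

y_4 = 0.1483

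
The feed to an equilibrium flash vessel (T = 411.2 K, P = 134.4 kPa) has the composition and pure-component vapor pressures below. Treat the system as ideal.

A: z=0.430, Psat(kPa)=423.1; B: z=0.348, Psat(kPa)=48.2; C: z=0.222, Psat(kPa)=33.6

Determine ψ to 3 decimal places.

Raoult's law: Kᵢ = Pᵢˢᵃᵗ/P = Pᵢˢᵃᵗ/134.4.
  K_A = 423.1/134.4 = 3.14807, K_B = 48.2/134.4 = 0.35863, K_C = 33.6/134.4 = 0.25000
Let ψ = V/F and solve Σ zᵢ(Kᵢ−1)/(1+ψ(Kᵢ−1)) = 0.
Feasibility: ΣzᵢKᵢ = 1.534, Σzᵢ/Kᵢ = 1.995 — both > 1, two phases present.
Iterate (Newton) starting at ψ = 0.51:
  ψ = 0.510: g = -0.1605, g' = -1.095 → ψ = 0.363
  ψ = 0.363: g = -0.0012, g' = -1.105 → ψ = 0.362
Converged at ψ = 0.362.

ψ = 0.362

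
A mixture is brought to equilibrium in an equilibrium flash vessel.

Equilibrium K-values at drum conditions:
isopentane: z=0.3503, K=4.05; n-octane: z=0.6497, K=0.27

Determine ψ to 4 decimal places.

ψ = 0.2668

Material balance + equilibrium reduce to Σ zᵢ(Kᵢ−1)/(1+ψ(Kᵢ−1)) = 0.
g(0) = ΣzᵢKᵢ − 1 = 0.5941 and g(1) = 1 − Σzᵢ/Kᵢ = -1.4928, so a root lies in (0, 1).
Binary case is linear: z₁(K₁−1)(1+ψ(K₂−1)) + z₂(K₂−1)(1+ψ(K₁−1)) = 0
⇒ ψ = [z₁(K₁−1)+z₂(K₂−1)] / [−(K₁−1)(K₂−1)] = 0.59413/2.22650 = 0.2668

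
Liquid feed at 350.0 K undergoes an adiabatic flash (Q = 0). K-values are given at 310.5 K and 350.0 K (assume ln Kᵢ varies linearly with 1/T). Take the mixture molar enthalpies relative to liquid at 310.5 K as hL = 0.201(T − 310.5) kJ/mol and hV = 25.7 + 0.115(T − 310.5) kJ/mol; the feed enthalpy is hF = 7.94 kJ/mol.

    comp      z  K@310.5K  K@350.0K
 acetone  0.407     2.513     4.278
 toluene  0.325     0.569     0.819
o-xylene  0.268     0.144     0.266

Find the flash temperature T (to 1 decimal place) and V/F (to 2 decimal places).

T = 313.6 K, V/F = 0.29

Adiabatic flash: solve Rachford–Rice at each trial T, then check hF = ψ·hV(T) + (1−ψ)·hL(T).
  T = 310.5 K: K = (2.513, 0.569, 0.144), RR gives ψ = 0.248, H_out = 6.365 kJ/mol
  T = 350.0 K: K = (4.278, 0.819, 0.266), RR gives ψ = 0.633, H_out = 22.058 kJ/mol
  T = 330.2 K: K = (3.329, 0.690, 0.199), RR gives ψ = 0.460, H_out = 15.009 kJ/mol
  T = 320.4 K: K = (2.907, 0.629, 0.170), RR gives ψ = 0.364, H_out = 11.036 kJ/mol
  T = 315.4 K: K = (2.704, 0.598, 0.157), RR gives ψ = 0.309, H_out = 8.784 kJ/mol
  T = 312.9 K: K = (2.606, 0.583, 0.150), RR gives ψ = 0.278, H_out = 7.580 kJ/mol
  T = 314.1 K: K = (2.653, 0.590, 0.153), RR gives ψ = 0.293, H_out = 8.166 kJ/mol
Linear interpolation between T = 312.9 (H_out = 7.580) and T = 314.1 (H_out = 8.166) on hF = 7.94 gives T ≈ 313.6 K, at which ψ = 0.29.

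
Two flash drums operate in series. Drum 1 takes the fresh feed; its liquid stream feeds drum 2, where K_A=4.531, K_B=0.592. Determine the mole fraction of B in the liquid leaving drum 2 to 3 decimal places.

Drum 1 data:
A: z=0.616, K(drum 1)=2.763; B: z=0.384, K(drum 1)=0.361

Drum 1:
Material balance + equilibrium reduce to Σ zᵢ(Kᵢ−1)/(1+ψ₁(Kᵢ−1)) = 0.
Check two-phase: ΣzᵢKᵢ = 1.841 > 1 and Σzᵢ/Kᵢ = 1.287 > 1, so g(0) = 0.841 > 0 and g(1) = -0.287 < 0.
Binary case is linear: z₁(K₁−1)(1+ψ₁(K₂−1)) + z₂(K₂−1)(1+ψ₁(K₁−1)) = 0
⇒ ψ₁ = [z₁(K₁−1)+z₂(K₂−1)] / [−(K₁−1)(K₂−1)] = 0.8406/1.1266 = 0.746
Drum-1 compositions:
  A: x = 0.266, y = 0.735
  B: x = 0.734, y = 0.265
Drum-2 feed = drum-1 liquid: z₂ = (0.2660, 0.7340).
Drum 2:
Rachford–Rice: g(ψ₂) = Σ zᵢ(Kᵢ−1)/(1+ψ₂(Kᵢ−1)) = 0.
g(0) = ΣzᵢKᵢ − 1 = 0.640 and g(1) = 1 − Σzᵢ/Kᵢ = -0.299, so a root lies in (0, 1).
Binary case is linear: z₁(K₁−1)(1+ψ₂(K₂−1)) + z₂(K₂−1)(1+ψ₂(K₁−1)) = 0
⇒ ψ₂ = [z₁(K₁−1)+z₂(K₂−1)] / [−(K₁−1)(K₂−1)] = 0.6399/1.4406 = 0.444
  A: x = 0.104, y = 0.469
  B: x = 0.896, y = 0.531

x_B (drum 2) = 0.896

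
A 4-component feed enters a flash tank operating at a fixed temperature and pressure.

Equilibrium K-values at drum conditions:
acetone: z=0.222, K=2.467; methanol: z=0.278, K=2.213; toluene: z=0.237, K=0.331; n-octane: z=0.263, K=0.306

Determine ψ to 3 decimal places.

ψ = 0.355

Material balance + equilibrium reduce to Σ zᵢ(Kᵢ−1)/(1+ψ(Kᵢ−1)) = 0.
g(0) = ΣzᵢKᵢ − 1 = 0.322 and g(1) = 1 − Σzᵢ/Kᵢ = -0.791, so a root lies in (0, 1).
Newton–Raphson from ψ = 0.46:
  ψ = 0.460: g = -0.0863, g' = -0.834 → ψ = 0.357
  ψ = 0.357: g = -0.0015, g' = -0.812 → ψ = 0.355
Converged at ψ = 0.355.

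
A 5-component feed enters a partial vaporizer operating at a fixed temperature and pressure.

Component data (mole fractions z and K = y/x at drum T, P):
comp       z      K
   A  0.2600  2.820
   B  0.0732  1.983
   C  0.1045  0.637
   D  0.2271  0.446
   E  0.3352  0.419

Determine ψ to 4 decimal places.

ψ = 0.2057

Newton–Raphson from ψ = 0.5:
  ψ = 0.5000: g = -0.19886, g' = -0.6465 → ψ = 0.1924
  ψ = 0.1924: g = 0.01010, g' = -0.7691 → ψ = 0.2056
  ψ = 0.2056: g = 0.00009, g' = -0.7558 → ψ = 0.2057
Converged at ψ = 0.2057.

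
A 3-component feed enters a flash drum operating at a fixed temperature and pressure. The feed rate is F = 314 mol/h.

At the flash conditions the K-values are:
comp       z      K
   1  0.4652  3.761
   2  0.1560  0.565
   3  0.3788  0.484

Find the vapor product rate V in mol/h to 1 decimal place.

Newton–Raphson from V/F = 0.5:
  V/F = 0.5000: g = 0.18941, g' = -0.8572 → V/F = 0.7210
  V/F = 0.7210: g = 0.01937, g' = -0.7149 → V/F = 0.7481
  V/F = 0.7481: g = 0.00007, g' = -0.7098 → V/F = 0.7482
Converged at V/F = 0.7482.
Then V = V/F·F = 0.7482·314 = 234.9 mol/h and L = F − V = 79.1 mol/h.

V = 234.9 mol/h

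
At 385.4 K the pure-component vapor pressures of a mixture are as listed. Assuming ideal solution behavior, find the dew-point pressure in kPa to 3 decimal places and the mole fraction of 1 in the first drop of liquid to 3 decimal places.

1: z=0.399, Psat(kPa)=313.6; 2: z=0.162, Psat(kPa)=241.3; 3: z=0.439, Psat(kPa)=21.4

Pdew = 44.528 kPa, x_1 = 0.057

At the dew point ψ → 1, so Σzᵢ/Kᵢ = 1 with Kᵢ = Pᵢˢᵃᵗ/P ⇒ 1/P = Σzᵢ/Pᵢˢᵃᵗ.
1/P = 0.399/313.6 + 0.162/241.3 + 0.439/21.4 = 0.022458 ⇒ P = 44.528 kPa
xᵢ = zᵢP/Pᵢˢᵃᵗ ⇒ x_1 = 0.399·44.528/313.6 = 0.057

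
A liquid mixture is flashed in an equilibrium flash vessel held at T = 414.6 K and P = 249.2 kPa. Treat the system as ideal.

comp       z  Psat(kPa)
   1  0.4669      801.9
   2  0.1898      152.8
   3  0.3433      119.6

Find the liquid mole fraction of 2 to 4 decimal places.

Raoult's law: Kᵢ = Pᵢˢᵃᵗ/P = Pᵢˢᵃᵗ/249.2.
  K_1 = 801.9/249.2 = 3.217897, K_2 = 152.8/249.2 = 0.613162, K_3 = 119.6/249.2 = 0.479936
Rachford–Rice: g(ψ) = Σ zᵢ(Kᵢ−1)/(1+ψ(Kᵢ−1)) = 0.
Feasibility: ΣzᵢKᵢ = 1.7836, Σzᵢ/Kᵢ = 1.1699 — both > 1, two phases present.
Iterate (Newton) starting at ψ = 0.5:
  ψ = 0.5000: g = 0.15871, g' = -0.7296 → ψ = 0.7175
  ψ = 0.7175: g = 0.01315, g' = -0.6327 → ψ = 0.7383
  ψ = 0.7383: g = 0.00003, g' = -0.6305 → ψ = 0.7384
Converged at ψ = 0.7384.
Compositions from xᵢ = zᵢ/(1+ψ(Kᵢ−1)), yᵢ = Kᵢxᵢ:
  1: x = 0.1770, y = 0.5696
  2: x = 0.2657, y = 0.1629
  3: x = 0.5573, y = 0.2675

x_2 = 0.2657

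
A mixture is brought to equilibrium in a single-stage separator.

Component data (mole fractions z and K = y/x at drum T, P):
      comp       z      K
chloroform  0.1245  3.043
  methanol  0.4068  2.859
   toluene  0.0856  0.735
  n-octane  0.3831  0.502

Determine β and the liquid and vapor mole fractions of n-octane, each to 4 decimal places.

Newton iteration, β⁰ = 0.5:
  β = 0.5000: g = 0.23757, g' = -0.6812 → β = 0.8487
  β = 0.8487: g = 0.02667, g' = -0.5761 → β = 0.8950
  β = 0.8950: g = -0.00013, g' = -0.5827 → β = 0.8948
Converged at β = 0.8948.
Compositions from xᵢ = zᵢ/(1+β(Kᵢ−1)), yᵢ = Kᵢxᵢ:
  chloroform: x = 0.0440, y = 0.1340
  methanol: x = 0.1527, y = 0.4367
  toluene: x = 0.1122, y = 0.0825
  n-octane: x = 0.6910, y = 0.3469

β = 0.8948, x_n-octane = 0.6910, y_n-octane = 0.3469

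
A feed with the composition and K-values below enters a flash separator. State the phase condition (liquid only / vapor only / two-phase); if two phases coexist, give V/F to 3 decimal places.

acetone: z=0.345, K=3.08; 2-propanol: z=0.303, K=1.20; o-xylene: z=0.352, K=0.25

ΣzᵢKᵢ = 1.514; Σzᵢ/Kᵢ = 1.773.
Both exceed 1, so a two-phase solution exists.
Material balance + equilibrium reduce to Σ zᵢ(Kᵢ−1)/(1+ψ(Kᵢ−1)) = 0.
Iterate (Newton) starting at ψ = 0.5:
  ψ = 0.500: g = -0.0155, g' = -0.876 → ψ = 0.482
Converged at ψ = 0.482.

two-phase, V/F = 0.482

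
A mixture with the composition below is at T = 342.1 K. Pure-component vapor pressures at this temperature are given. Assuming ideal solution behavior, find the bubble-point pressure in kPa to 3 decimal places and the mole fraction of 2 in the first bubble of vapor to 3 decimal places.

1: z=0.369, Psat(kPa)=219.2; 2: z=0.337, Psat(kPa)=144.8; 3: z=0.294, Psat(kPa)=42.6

Pbub = 142.207 kPa, y_2 = 0.343

At the bubble point ψ → 0, so ΣzᵢKᵢ = 1 with Kᵢ = Pᵢˢᵃᵗ/P ⇒ P = ΣzᵢPᵢˢᵃᵗ.
P = 0.369·219.2 + 0.337·144.8 + 0.294·42.6 = 142.207 kPa
yᵢ = zᵢPᵢˢᵃᵗ/P ⇒ y_2 = 0.337·144.8/142.207 = 0.343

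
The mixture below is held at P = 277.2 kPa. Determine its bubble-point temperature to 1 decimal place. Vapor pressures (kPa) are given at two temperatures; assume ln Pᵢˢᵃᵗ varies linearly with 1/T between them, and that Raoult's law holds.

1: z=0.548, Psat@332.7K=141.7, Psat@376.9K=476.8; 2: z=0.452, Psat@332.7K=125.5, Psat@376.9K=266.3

T = 362.4 K

Bubble-point temperature: ΣzᵢPᵢˢᵃᵗ(T) = P. Interpolate ln Pᵢˢᵃᵗ = aᵢ + bᵢ/T.
  T = 332.7 K: ΣzᵢPᵢˢᵃᵗ = 134.38 kPa
  T = 376.9 K: ΣzᵢPᵢˢᵃᵗ = 381.65 kPa
  T = 354.8 K: ΣzᵢPᵢˢᵃᵗ = 232.52 kPa
  T = 365.9 K: ΣzᵢPᵢˢᵃᵗ = 300.08 kPa
  T = 360.4 K: ΣzᵢPᵢˢᵃᵗ = 264.87 kPa
  T = 363.1 K: ΣzᵢPᵢˢᵃᵗ = 281.72 kPa
Interpolating between 360.4 K and 363.1 K gives T ≈ 362.4 K.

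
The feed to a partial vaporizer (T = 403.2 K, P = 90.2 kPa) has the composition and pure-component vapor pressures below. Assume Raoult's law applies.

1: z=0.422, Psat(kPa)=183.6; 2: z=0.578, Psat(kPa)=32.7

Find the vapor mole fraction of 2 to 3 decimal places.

Raoult's law: Kᵢ = Pᵢˢᵃᵗ/P = Pᵢˢᵃᵗ/90.2.
  K_1 = 183.6/90.2 = 2.03548, K_2 = 32.7/90.2 = 0.36253
Material balance + equilibrium reduce to Σ zᵢ(Kᵢ−1)/(1+V/F(Kᵢ−1)) = 0.
Feasibility: ΣzᵢKᵢ = 1.069, Σzᵢ/Kᵢ = 1.802 — both > 1, two phases present.
Binary case is linear: z₁(K₁−1)(1+V/F(K₂−1)) + z₂(K₂−1)(1+V/F(K₁−1)) = 0
⇒ V/F = [z₁(K₁−1)+z₂(K₂−1)] / [−(K₁−1)(K₂−1)] = 0.0685/0.6601 = 0.104
Compositions from xᵢ = zᵢ/(1+V/F(Kᵢ−1)), yᵢ = Kᵢxᵢ:
  1: x = 0.381, y = 0.776
  2: x = 0.619, y = 0.224

y_2 = 0.224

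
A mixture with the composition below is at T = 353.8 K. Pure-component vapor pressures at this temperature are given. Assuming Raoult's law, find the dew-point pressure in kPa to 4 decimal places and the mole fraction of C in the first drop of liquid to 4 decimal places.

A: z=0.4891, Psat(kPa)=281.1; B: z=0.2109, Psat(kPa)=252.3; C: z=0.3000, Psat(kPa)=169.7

Pdew = 230.2193 kPa, x_C = 0.4070

At the dew point ψ → 1, so Σzᵢ/Kᵢ = 1 with Kᵢ = Pᵢˢᵃᵗ/P ⇒ 1/P = Σzᵢ/Pᵢˢᵃᵗ.
1/P = 0.4891/281.1 + 0.2109/252.3 + 0.3000/169.7 = 0.0043437 ⇒ P = 230.2193 kPa
xᵢ = zᵢP/Pᵢˢᵃᵗ ⇒ x_C = 0.3000·230.2193/169.7 = 0.4070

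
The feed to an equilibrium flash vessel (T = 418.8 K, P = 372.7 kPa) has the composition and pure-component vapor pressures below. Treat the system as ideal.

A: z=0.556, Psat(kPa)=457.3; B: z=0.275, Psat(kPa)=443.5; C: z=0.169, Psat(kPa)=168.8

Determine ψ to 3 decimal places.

ψ = 0.731

Raoult's law: Kᵢ = Pᵢˢᵃᵗ/P = Pᵢˢᵃᵗ/372.7.
  K_A = 457.3/372.7 = 1.22699, K_B = 443.5/372.7 = 1.18997, K_C = 168.8/372.7 = 0.45291
Material balance + equilibrium reduce to Σ zᵢ(Kᵢ−1)/(1+ψ(Kᵢ−1)) = 0.
Feasibility: ΣzᵢKᵢ = 1.086, Σzᵢ/Kᵢ = 1.057 — both > 1, two phases present.
Newton iteration, ψ⁰ = 0.5:
  ψ = 0.500: g = 0.0338, g' = -0.127 → ψ = 0.765
  ψ = 0.765: g = -0.0059, g' = -0.178 → ψ = 0.732
  ψ = 0.732: g = -0.0001, g' = -0.169 → ψ = 0.731
Converged at ψ = 0.731.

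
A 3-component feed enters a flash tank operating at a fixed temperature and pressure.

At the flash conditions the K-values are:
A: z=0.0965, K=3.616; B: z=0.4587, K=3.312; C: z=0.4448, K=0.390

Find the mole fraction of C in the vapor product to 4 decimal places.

y_C = 0.3099

Rachford–Rice: g(V/F) = Σ zᵢ(Kᵢ−1)/(1+V/F(Kᵢ−1)) = 0.
g(0) = ΣzᵢKᵢ − 1 = 1.0416 and g(1) = 1 − Σzᵢ/Kᵢ = -0.3057, so a root lies in (0, 1).
Newton–Raphson from V/F = 0.61:
  V/F = 0.6100: g = 0.10512, g' = -0.9399 → V/F = 0.7218
Converged at V/F = 0.7218.
Compositions from xᵢ = zᵢ/(1+V/F(Kᵢ−1)), yᵢ = Kᵢxᵢ:
  A: x = 0.0334, y = 0.1208
  B: x = 0.1719, y = 0.5692
  C: x = 0.7947, y = 0.3099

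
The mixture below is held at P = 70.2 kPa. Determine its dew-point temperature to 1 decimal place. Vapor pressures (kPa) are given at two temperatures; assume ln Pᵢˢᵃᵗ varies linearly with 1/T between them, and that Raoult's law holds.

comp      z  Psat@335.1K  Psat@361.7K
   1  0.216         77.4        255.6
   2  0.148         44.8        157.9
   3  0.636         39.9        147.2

Dew-point temperature: Σzᵢ·P/Pᵢˢᵃᵗ(T) = 1. Interpolate ln Pᵢˢᵃᵗ = aᵢ + bᵢ/T.
  T = 335.1 K: ΣzᵢP/Pᵢˢᵃᵗ = 1.5468
  T = 361.7 K: ΣzᵢP/Pᵢˢᵃᵗ = 0.4284
  T = 348.4 K: ΣzᵢP/Pᵢˢᵃᵗ = 0.7942
  T = 341.8 K: ΣzᵢP/Pᵢˢᵃᵗ = 1.0984
  T = 345.1 K: ΣzᵢP/Pᵢˢᵃᵗ = 0.9325
  T = 343.5 K: ΣzᵢP/Pᵢˢᵃᵗ = 1.0092
Interpolating between 343.5 K and 345.1 K gives T ≈ 343.7 K.

T = 343.7 K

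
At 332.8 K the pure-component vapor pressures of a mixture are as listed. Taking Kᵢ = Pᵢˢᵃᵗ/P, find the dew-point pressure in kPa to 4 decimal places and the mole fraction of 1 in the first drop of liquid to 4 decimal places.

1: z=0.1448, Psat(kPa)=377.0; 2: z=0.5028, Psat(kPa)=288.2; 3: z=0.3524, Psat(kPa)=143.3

Pdew = 217.9654 kPa, x_1 = 0.0837

At the dew point ψ → 1, so Σzᵢ/Kᵢ = 1 with Kᵢ = Pᵢˢᵃᵗ/P ⇒ 1/P = Σzᵢ/Pᵢˢᵃᵗ.
1/P = 0.1448/377.0 + 0.5028/288.2 + 0.3524/143.3 = 0.0045879 ⇒ P = 217.9654 kPa
xᵢ = zᵢP/Pᵢˢᵃᵗ ⇒ x_1 = 0.1448·217.9654/377.0 = 0.0837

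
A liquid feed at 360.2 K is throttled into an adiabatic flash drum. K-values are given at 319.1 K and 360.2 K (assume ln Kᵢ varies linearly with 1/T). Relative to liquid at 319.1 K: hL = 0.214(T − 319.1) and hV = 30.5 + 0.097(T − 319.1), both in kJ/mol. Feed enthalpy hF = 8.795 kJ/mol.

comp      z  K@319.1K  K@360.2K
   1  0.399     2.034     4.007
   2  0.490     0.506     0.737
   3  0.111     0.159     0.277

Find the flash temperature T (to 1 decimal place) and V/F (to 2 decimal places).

Adiabatic flash: solve Rachford–Rice at each trial T, then check hF = ψ·hV(T) + (1−ψ)·hL(T).
  T = 319.1 K: K = (2.034, 0.506, 0.159), RR gives ψ = 0.130, H_out = 3.976 kJ/mol
  T = 360.2 K: K = (4.007, 0.737, 0.277), RR gives ψ = 0.798, H_out = 29.302 kJ/mol
  T = 339.6 K: K = (2.912, 0.617, 0.213), RR gives ψ = 0.521, H_out = 19.028 kJ/mol
  T = 329.4 K: K = (2.449, 0.561, 0.185), RR gives ψ = 0.355, H_out = 12.590 kJ/mol
  T = 324.2 K: K = (2.233, 0.533, 0.172), RR gives ψ = 0.252, H_out = 8.618 kJ/mol
  T = 326.8 K: K = (2.340, 0.547, 0.178), RR gives ψ = 0.305, H_out = 10.681 kJ/mol
  T = 325.5 K: K = (2.286, 0.540, 0.175), RR gives ψ = 0.279, H_out = 9.671 kJ/mol
Linear interpolation between T = 324.2 (H_out = 8.618) and T = 325.5 (H_out = 9.671) on hF = 8.795 gives T ≈ 324.4 K, at which ψ = 0.26.

T = 324.4 K, V/F = 0.26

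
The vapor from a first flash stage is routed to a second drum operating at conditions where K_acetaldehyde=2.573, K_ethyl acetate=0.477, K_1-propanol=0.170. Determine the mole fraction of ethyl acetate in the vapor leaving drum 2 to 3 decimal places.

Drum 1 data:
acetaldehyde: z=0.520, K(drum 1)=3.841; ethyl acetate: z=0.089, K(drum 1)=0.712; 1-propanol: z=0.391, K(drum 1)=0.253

y_ethyl acetate (drum 2) = 0.063

Drum 1:
Rachford–Rice: g(ψ₁) = Σ zᵢ(Kᵢ−1)/(1+ψ₁(Kᵢ−1)) = 0.
Check two-phase: ΣzᵢKᵢ = 2.160 > 1 and Σzᵢ/Kᵢ = 1.806 > 1, so g(0) = 1.160 > 0 and g(1) = -0.806 < 0.
Newton iteration, ψ₁⁰ = 0.5:
  ψ₁ = 0.500: g = 0.1142, g' = -1.282 → ψ₁ = 0.589
Converged at ψ₁ = 0.589.
Drum-1 compositions:
  acetaldehyde: x = 0.194, y = 0.747
  ethyl acetate: x = 0.107, y = 0.076
  1-propanol: x = 0.698, y = 0.177
Drum-2 feed = drum-1 vapor: z₂ = (0.7470, 0.0763, 0.1767).
Drum 2:
Let ψ₂ = V/F and solve Σ zᵢ(Kᵢ−1)/(1+ψ₂(Kᵢ−1)) = 0.
Check two-phase: ΣzᵢKᵢ = 1.988 > 1 and Σzᵢ/Kᵢ = 1.490 > 1, so g(0) = 0.988 > 0 and g(1) = -0.490 < 0.
Iterate (Newton) starting at ψ₂ = 0.5:
  ψ₂ = 0.500: g = 0.3530, g' = -0.973 → ψ₂ = 0.863
  ψ₂ = 0.863: g = -0.0908, g' = -1.912 → ψ₂ = 0.815
  ψ₂ = 0.815: g = -0.0084, g' = -1.583 → ψ₂ = 0.810
Converged at ψ₂ = 0.810.
  acetaldehyde: x = 0.328, y = 0.845
  ethyl acetate: x = 0.132, y = 0.063
  1-propanol: x = 0.539, y = 0.092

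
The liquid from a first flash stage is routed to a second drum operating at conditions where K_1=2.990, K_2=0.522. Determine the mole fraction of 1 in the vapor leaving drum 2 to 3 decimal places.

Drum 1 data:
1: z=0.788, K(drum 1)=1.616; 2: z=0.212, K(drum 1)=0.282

y_1 (drum 2) = 0.579

Drum 1:
Newton–Raphson from ψ₁ = 0.61:
  ψ₁ = 0.610: g = 0.0820, g' = -0.504 → ψ₁ = 0.773
  ψ₁ = 0.773: g = -0.0130, g' = -0.689 → ψ₁ = 0.754
  ψ₁ = 0.754: g = -0.0003, g' = -0.659 → ψ₁ = 0.753
Converged at ψ₁ = 0.753.
Drum-1 compositions:
  1: x = 0.538, y = 0.870
  2: x = 0.462, y = 0.130
Drum-2 feed = drum-1 liquid: z₂ = (0.5382, 0.4618).
Drum 2:
Rachford–Rice: g(ψ₂) = Σ zᵢ(Kᵢ−1)/(1+ψ₂(Kᵢ−1)) = 0.
Feasibility: ΣzᵢKᵢ = 1.850, Σzᵢ/Kᵢ = 1.065 — both > 1, two phases present.
Binary case is linear: z₁(K₁−1)(1+ψ₂(K₂−1)) + z₂(K₂−1)(1+ψ₂(K₁−1)) = 0
⇒ ψ₂ = [z₁(K₁−1)+z₂(K₂−1)] / [−(K₁−1)(K₂−1)] = 0.8504/0.9512 = 0.894
  1: x = 0.194, y = 0.579
  2: x = 0.806, y = 0.421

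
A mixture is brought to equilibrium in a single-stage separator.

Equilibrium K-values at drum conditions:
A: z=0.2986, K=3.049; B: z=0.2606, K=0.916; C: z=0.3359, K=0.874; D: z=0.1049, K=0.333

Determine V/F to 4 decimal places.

Iterate (Newton) starting at V/F = 0.45:
  V/F = 0.4500: g = 0.15073, g' = -0.4426 → V/F = 0.7905
  V/F = 0.7905: g = 0.01507, g' = -0.4002 → V/F = 0.8282
  V/F = 0.8282: g = -0.00025, g' = -0.4141 → V/F = 0.8276
Converged at V/F = 0.8276.

V/F = 0.8276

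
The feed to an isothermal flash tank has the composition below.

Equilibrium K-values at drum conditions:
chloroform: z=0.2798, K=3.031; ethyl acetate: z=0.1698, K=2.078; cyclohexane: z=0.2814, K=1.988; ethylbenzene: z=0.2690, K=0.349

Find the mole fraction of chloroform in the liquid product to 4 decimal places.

x_chloroform = 0.0976

Material balance + equilibrium reduce to Σ zᵢ(Kᵢ−1)/(1+V/F(Kᵢ−1)) = 0.
Feasibility: ΣzᵢKᵢ = 1.8542, Σzᵢ/Kᵢ = 1.0863 — both > 1, two phases present.
Iterate (Newton) starting at V/F = 0.5:
  V/F = 0.5000: g = 0.32735, g' = -0.7411 → V/F = 0.9417
  V/F = 0.9417: g = -0.02262, g' = -1.0198 → V/F = 0.9195
  V/F = 0.9195: g = -0.00053, g' = -0.9732 → V/F = 0.9190
Converged at V/F = 0.9190.
Compositions from xᵢ = zᵢ/(1+V/F(Kᵢ−1)), yᵢ = Kᵢxᵢ:
  chloroform: x = 0.0976, y = 0.2959
  ethyl acetate: x = 0.0853, y = 0.1772
  cyclohexane: x = 0.1475, y = 0.2932
  ethylbenzene: x = 0.6696, y = 0.2337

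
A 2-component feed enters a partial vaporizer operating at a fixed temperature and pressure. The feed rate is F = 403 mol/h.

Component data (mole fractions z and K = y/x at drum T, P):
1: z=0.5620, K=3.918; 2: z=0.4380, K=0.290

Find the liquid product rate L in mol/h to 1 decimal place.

Rachford–Rice: g(ψ) = Σ zᵢ(Kᵢ−1)/(1+ψ(Kᵢ−1)) = 0.
Feasibility: ΣzᵢKᵢ = 2.3289, Σzᵢ/Kᵢ = 1.6538 — both > 1, two phases present.
Newton iteration, ψ⁰ = 0.5:
  ψ = 0.5000: g = 0.18476, g' = -1.3221 → ψ = 0.6397
  ψ = 0.6397: g = 0.00225, g' = -1.3235 → ψ = 0.6414
Converged at ψ = 0.6414.
Then V = ψ·F = 0.6414·403 = 258.5 mol/h and L = F − V = 144.5 mol/h.

L = 144.5 mol/h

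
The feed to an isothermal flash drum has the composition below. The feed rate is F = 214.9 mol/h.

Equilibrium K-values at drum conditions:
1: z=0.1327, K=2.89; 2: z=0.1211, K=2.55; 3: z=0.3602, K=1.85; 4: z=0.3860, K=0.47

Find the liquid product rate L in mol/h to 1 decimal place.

L = 38.8 mol/h

Material balance + equilibrium reduce to Σ zᵢ(Kᵢ−1)/(1+V/F(Kᵢ−1)) = 0.
Feasibility: ΣzᵢKᵢ = 1.5401, Σzᵢ/Kᵢ = 1.1094 — both > 1, two phases present.
Newton–Raphson from V/F = 0.42:
  V/F = 0.4200: g = 0.21597, g' = -0.5748 → V/F = 0.7957
  V/F = 0.7957: g = 0.01306, g' = -0.5508 → V/F = 0.8194
  V/F = 0.8194: g = -0.00009, g' = -0.5587 → V/F = 0.8193
Converged at V/F = 0.8193.
Then V = V/F·F = 0.8193·214.9 = 176.1 mol/h and L = F − V = 38.8 mol/h.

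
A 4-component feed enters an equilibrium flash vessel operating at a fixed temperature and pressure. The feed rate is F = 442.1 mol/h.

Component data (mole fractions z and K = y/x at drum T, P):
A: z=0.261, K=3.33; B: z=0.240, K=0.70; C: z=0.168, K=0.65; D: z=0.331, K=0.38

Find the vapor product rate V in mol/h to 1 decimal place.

Rachford–Rice: g(V/F) = Σ zᵢ(Kᵢ−1)/(1+V/F(Kᵢ−1)) = 0.
Feasibility: ΣzᵢKᵢ = 1.272, Σzᵢ/Kᵢ = 1.551 — both > 1, two phases present.
Newton iteration, V/F⁰ = 0.5:
  V/F = 0.500: g = -0.1725, g' = -0.630 → V/F = 0.226
  V/F = 0.226: g = 0.0186, g' = -0.829 → V/F = 0.248
  V/F = 0.248: g = 0.0004, g' = -0.796 → V/F = 0.249
Converged at V/F = 0.249.
Then V = V/F·F = 0.2489·442.1 = 110.0 mol/h and L = F − V = 332.1 mol/h.

V = 110.0 mol/h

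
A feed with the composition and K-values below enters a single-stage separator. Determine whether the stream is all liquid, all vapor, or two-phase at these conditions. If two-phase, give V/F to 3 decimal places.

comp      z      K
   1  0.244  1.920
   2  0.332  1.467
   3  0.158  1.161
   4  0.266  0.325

two-phase, V/F = 0.573

ΣzᵢKᵢ = 1.225; Σzᵢ/Kᵢ = 1.308.
Both exceed 1, so a two-phase solution exists.
Rachford–Rice: g(ψ) = Σ zᵢ(Kᵢ−1)/(1+ψ(Kᵢ−1)) = 0.
Iterate (Newton) starting at ψ = 0.5:
  ψ = 0.500: g = 0.0320, g' = -0.424 → ψ = 0.575
  ψ = 0.575: g = -0.0013, g' = -0.461 → ψ = 0.573
Converged at ψ = 0.573.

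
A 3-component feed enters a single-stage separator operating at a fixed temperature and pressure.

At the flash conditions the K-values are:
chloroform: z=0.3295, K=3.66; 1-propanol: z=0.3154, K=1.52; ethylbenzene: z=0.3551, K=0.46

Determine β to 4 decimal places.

β = 0.8951

Material balance + equilibrium reduce to Σ zᵢ(Kᵢ−1)/(1+β(Kᵢ−1)) = 0.
Feasibility: ΣzᵢKᵢ = 1.8487, Σzᵢ/Kᵢ = 1.0695 — both > 1, two phases present.
Iterate (Newton) starting at β = 0.51:
  β = 0.5100: g = 0.23692, g' = -0.6703 → β = 0.8635
  β = 0.8635: g = 0.01978, g' = -0.6186 → β = 0.8954
  β = 0.8954: g = -0.00020, g' = -0.6317 → β = 0.8951
Converged at β = 0.8951.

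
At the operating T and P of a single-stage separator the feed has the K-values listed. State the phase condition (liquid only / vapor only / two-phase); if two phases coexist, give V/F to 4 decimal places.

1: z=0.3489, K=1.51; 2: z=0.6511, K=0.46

ΣzᵢKᵢ = 0.8263; Σzᵢ/Kᵢ = 1.6465.
Since ΣzᵢKᵢ < 1 the mixture is below its bubble point — single liquid phase.

liquid only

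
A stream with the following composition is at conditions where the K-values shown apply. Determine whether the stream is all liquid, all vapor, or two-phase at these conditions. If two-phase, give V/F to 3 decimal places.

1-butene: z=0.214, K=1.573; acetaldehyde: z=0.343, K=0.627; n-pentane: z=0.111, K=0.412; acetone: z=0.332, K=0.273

ΣzᵢKᵢ = 0.688; Σzᵢ/Kᵢ = 2.169.
Since ΣzᵢKᵢ < 1 the mixture is below its bubble point — single liquid phase.

all liquid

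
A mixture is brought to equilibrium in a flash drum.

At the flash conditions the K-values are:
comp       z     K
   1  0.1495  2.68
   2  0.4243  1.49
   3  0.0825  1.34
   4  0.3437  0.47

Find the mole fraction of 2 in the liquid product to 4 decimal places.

Material balance + equilibrium reduce to Σ zᵢ(Kᵢ−1)/(1+V/F(Kᵢ−1)) = 0.
g(0) = ΣzᵢKᵢ − 1 = 0.3050 and g(1) = 1 − Σzᵢ/Kᵢ = -0.1334, so a root lies in (0, 1).
Newton iteration, V/F⁰ = 0.5:
  V/F = 0.5000: g = 0.07963, g' = -0.3760 → V/F = 0.7118
  V/F = 0.7118: g = -0.00139, g' = -0.3986 → V/F = 0.7083
Converged at V/F = 0.7083.
Compositions from xᵢ = zᵢ/(1+V/F(Kᵢ−1)), yᵢ = Kᵢxᵢ:
  1: x = 0.0683, y = 0.1830
  2: x = 0.3150, y = 0.4693
  3: x = 0.0665, y = 0.0891
  4: x = 0.5503, y = 0.2586

x_2 = 0.3150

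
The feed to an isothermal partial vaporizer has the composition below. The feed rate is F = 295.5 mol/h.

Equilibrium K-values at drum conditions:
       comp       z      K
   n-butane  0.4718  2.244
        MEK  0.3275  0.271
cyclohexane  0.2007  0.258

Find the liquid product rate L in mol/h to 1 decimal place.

Material balance + equilibrium reduce to Σ zᵢ(Kᵢ−1)/(1+V/F(Kᵢ−1)) = 0.
Check two-phase: ΣzᵢKᵢ = 1.1993 > 1 and Σzᵢ/Kᵢ = 2.1966 > 1, so g(0) = 0.1993 > 0 and g(1) = -1.1966 < 0.
Newton–Raphson from V/F = 0.5:
  V/F = 0.5000: g = -0.25059, g' = -0.9878 → V/F = 0.2463
  V/F = 0.2463: g = -0.02396, g' = -0.8518 → V/F = 0.2182
Converged at V/F = 0.2182.
Then V = V/F·F = 0.2182·295.5 = 64.5 mol/h and L = F − V = 231.0 mol/h.

L = 231.0 mol/h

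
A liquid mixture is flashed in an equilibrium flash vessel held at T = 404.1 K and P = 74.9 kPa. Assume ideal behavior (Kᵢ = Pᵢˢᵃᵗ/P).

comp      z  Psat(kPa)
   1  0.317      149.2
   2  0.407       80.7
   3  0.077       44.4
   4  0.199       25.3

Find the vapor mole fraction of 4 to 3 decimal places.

Raoult's law: Kᵢ = Pᵢˢᵃᵗ/P = Pᵢˢᵃᵗ/74.9.
  K_1 = 149.2/74.9 = 1.99199, K_2 = 80.7/74.9 = 1.07744, K_3 = 44.4/74.9 = 0.59279, K_4 = 25.3/74.9 = 0.33778
Let ψ = V/F and solve Σ zᵢ(Kᵢ−1)/(1+ψ(Kᵢ−1)) = 0.
Feasibility: ΣzᵢKᵢ = 1.183, Σzᵢ/Kᵢ = 1.256 — both > 1, two phases present.
Newton–Raphson from ψ = 0.66:
  ψ = 0.660: g = -0.0570, g' = -0.415 → ψ = 0.523
  ψ = 0.523: g = -0.0041, g' = -0.362 → ψ = 0.512
Converged at ψ = 0.512.
Compositions from xᵢ = zᵢ/(1+ψ(Kᵢ−1)), yᵢ = Kᵢxᵢ:
  1: x = 0.210, y = 0.419
  2: x = 0.391, y = 0.422
  3: x = 0.097, y = 0.058
  4: x = 0.301, y = 0.102

y_4 = 0.102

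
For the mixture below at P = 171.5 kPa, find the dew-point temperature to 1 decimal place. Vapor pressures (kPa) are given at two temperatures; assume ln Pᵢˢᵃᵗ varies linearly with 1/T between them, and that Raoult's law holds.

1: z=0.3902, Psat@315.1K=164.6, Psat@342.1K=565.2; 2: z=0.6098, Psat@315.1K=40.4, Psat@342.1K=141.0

T = 338.6 K

Dew-point temperature: Σzᵢ·P/Pᵢˢᵃᵗ(T) = 1. Interpolate ln Pᵢˢᵃᵗ = aᵢ + bᵢ/T.
  T = 315.1 K: ΣzᵢP/Pᵢˢᵃᵗ = 2.9952
  T = 342.1 K: ΣzᵢP/Pᵢˢᵃᵗ = 0.8601
  T = 328.6 K: ΣzᵢP/Pᵢˢᵃᵗ = 1.5644
  T = 335.4 K: ΣzᵢP/Pᵢˢᵃᵗ = 1.1505
  T = 338.8 K: ΣzᵢP/Pᵢˢᵃᵗ = 0.9912
  T = 337.1 K: ΣzᵢP/Pᵢˢᵃᵗ = 1.0675
Interpolating between 337.1 K and 338.8 K gives T ≈ 338.6 K.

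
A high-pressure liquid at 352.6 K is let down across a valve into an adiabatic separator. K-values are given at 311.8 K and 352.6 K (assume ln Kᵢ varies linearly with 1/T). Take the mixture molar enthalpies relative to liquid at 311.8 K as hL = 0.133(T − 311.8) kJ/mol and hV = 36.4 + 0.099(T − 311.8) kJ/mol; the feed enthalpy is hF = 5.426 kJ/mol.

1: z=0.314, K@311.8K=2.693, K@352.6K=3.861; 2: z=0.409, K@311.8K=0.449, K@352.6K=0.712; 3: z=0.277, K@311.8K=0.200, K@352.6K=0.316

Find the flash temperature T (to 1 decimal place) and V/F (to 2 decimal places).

Adiabatic flash: solve Rachford–Rice at each trial T, then check hF = ψ·hV(T) + (1−ψ)·hL(T).
  T = 311.8 K: K = (2.693, 0.449, 0.200), RR gives ψ = 0.076, H_out = 2.761 kJ/mol
  T = 352.6 K: K = (3.861, 0.712, 0.316), RR gives ψ = 0.430, H_out = 20.480 kJ/mol
  T = 332.2 K: K = (3.260, 0.573, 0.255), RR gives ψ = 0.255, H_out = 11.808 kJ/mol
  T = 322.0 K: K = (2.972, 0.509, 0.227), RR gives ψ = 0.168, H_out = 7.423 kJ/mol
  T = 316.9 K: K = (2.831, 0.479, 0.213), RR gives ψ = 0.123, H_out = 5.142 kJ/mol
  T = 319.4 K: K = (2.900, 0.494, 0.220), RR gives ψ = 0.146, H_out = 6.270 kJ/mol
  T = 318.1 K: K = (2.864, 0.486, 0.216), RR gives ψ = 0.134, H_out = 5.686 kJ/mol
Linear interpolation between T = 316.9 (H_out = 5.142) and T = 318.1 (H_out = 5.686) on hF = 5.426 gives T ≈ 317.5 K, at which ψ = 0.13.

T = 317.5 K, V/F = 0.13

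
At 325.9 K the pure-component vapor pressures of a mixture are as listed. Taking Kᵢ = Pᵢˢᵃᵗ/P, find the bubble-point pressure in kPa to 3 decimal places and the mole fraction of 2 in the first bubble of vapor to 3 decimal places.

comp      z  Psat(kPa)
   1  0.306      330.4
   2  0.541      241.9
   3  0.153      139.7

Pbub = 253.344 kPa, y_2 = 0.517

At the bubble point ψ → 0, so ΣzᵢKᵢ = 1 with Kᵢ = Pᵢˢᵃᵗ/P ⇒ P = ΣzᵢPᵢˢᵃᵗ.
P = 0.306·330.4 + 0.541·241.9 + 0.153·139.7 = 253.344 kPa
yᵢ = zᵢPᵢˢᵃᵗ/P ⇒ y_2 = 0.541·241.9/253.344 = 0.517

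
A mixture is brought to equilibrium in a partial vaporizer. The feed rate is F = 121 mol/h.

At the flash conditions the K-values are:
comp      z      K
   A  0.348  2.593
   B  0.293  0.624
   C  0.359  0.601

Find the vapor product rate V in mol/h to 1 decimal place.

V = 58.8 mol/h

Iterate (Newton) starting at β = 0.5:
  β = 0.500: g = -0.0060, g' = -0.426 → β = 0.486
Converged at β = 0.486.
Then V = β·F = 0.4859·121 = 58.8 mol/h and L = F − V = 62.2 mol/h.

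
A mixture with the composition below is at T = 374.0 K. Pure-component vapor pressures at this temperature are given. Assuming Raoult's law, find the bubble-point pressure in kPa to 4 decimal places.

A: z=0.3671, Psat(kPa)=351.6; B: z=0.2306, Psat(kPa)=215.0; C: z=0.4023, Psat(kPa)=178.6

At the bubble point ψ → 0, so ΣzᵢKᵢ = 1 with Kᵢ = Pᵢˢᵃᵗ/P ⇒ P = ΣzᵢPᵢˢᵃᵗ.
P = 0.3671·351.6 + 0.2306·215.0 + 0.4023·178.6 = 250.5021 kPa

Pbub = 250.5021 kPa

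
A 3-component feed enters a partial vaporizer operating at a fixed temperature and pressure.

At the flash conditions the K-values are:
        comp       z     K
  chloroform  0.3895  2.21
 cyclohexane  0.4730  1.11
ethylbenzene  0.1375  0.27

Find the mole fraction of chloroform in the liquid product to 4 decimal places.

x_chloroform = 0.1894

Rachford–Rice: g(ψ) = Σ zᵢ(Kᵢ−1)/(1+ψ(Kᵢ−1)) = 0.
g(0) = ΣzᵢKᵢ − 1 = 0.4230 and g(1) = 1 − Σzᵢ/Kᵢ = -0.1116, so a root lies in (0, 1).
Newton iteration, ψ⁰ = 0.5:
  ψ = 0.5000: g = 0.18489, g' = -0.4082 → ψ = 0.9529
  ψ = 0.9529: g = -0.06377, g' = -0.9186 → ψ = 0.8835
  ψ = 0.8835: g = -0.00749, g' = -0.7192 → ψ = 0.8731
  ψ = 0.8731: g = -0.00012, g' = -0.6967 → ψ = 0.8729
Converged at ψ = 0.8729.
Compositions from xᵢ = zᵢ/(1+ψ(Kᵢ−1)), yᵢ = Kᵢxᵢ:
  chloroform: x = 0.1894, y = 0.4186
  cyclohexane: x = 0.4316, y = 0.4790
  ethylbenzene: x = 0.3790, y = 0.1023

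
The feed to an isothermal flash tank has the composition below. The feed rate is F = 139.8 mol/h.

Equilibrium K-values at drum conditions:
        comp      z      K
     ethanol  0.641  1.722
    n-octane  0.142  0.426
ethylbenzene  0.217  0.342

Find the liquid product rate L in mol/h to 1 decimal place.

L = 66.2 mol/h

Rachford–Rice: g(V/F) = Σ zᵢ(Kᵢ−1)/(1+V/F(Kᵢ−1)) = 0.
Check two-phase: ΣzᵢKᵢ = 1.239 > 1 and Σzᵢ/Kᵢ = 1.340 > 1, so g(0) = 0.239 > 0 and g(1) = -0.340 < 0.
Newton iteration, V/F⁰ = 0.44:
  V/F = 0.440: g = 0.0412, g' = -0.462 → V/F = 0.529
  V/F = 0.529: g = -0.0012, g' = -0.493 → V/F = 0.527
Converged at V/F = 0.527.
Then V = V/F·F = 0.5266·139.8 = 73.6 mol/h and L = F − V = 66.2 mol/h.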